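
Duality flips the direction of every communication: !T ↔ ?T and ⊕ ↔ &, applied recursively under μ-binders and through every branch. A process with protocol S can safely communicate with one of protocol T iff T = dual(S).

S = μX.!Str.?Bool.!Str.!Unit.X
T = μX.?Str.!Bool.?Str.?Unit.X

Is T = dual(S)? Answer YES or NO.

μX ‖ μX  ✓ (binder kept)
  !Str ‖ ?Str  ✓
    ?Bool ‖ !Bool  ✓
      !Str ‖ ?Str  ✓
        !Unit ‖ ?Unit  ✓
          X ‖ X  ✓

YES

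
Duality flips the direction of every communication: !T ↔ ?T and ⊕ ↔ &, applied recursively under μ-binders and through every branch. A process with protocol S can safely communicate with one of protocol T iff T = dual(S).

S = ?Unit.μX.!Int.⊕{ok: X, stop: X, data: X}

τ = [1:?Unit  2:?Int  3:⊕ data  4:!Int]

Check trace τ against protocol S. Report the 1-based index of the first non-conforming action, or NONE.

[1] ?Unit  ✓  now at μX.…
[2] got ?Int, protocol expects !Int  ✗

2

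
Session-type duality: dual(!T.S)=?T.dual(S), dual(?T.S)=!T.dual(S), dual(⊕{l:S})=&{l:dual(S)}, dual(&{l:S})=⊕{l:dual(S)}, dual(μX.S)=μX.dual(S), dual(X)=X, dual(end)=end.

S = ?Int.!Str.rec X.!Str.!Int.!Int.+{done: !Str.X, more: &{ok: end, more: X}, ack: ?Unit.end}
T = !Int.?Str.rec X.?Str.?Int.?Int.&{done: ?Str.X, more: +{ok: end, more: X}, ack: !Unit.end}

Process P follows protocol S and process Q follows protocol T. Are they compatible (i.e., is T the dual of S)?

?Int ‖ !Int  ✓
  !Str ‖ ?Str  ✓
    rec X ‖ rec X  ✓ (binder kept)
      !Str ‖ ?Str  ✓
        !Int ‖ ?Int  ✓
          !Int ‖ ?Int  ✓
            +{done,more,ack} ‖ &{done,more,ack}  ✓ label sets agree
              [done]
                !Str ‖ ?Str  ✓
                  X ‖ X  ✓
              [more]
                &{ok,more} ‖ +{ok,more}  ✓ label sets agree
                  [ok]
                    end ‖ end  ✓
                  [more]
                    X ‖ X  ✓
              [ack]
                ?Unit ‖ !Unit  ✓
                  end ‖ end  ✓

YES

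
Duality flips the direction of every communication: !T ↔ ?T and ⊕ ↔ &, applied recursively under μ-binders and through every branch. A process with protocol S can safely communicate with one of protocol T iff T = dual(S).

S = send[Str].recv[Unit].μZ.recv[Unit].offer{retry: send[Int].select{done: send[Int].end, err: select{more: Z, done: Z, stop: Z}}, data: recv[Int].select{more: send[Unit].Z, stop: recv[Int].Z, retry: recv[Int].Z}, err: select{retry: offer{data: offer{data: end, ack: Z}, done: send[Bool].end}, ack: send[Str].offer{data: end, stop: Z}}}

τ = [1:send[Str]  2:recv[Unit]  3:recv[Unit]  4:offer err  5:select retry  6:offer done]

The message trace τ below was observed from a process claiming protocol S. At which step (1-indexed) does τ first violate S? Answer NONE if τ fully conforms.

[1] send[Str]  match  cont: recv[Unit].μZ.…
[2] recv[Unit]  match  cont: μZ.…
[3] recv[Unit]  match  cont: offer{retry: send[Int].select{done: send[Int].end, err: select{more: μZ.…, done: μZ.…, stop: μZ.…}}, data: recv[Int].select{more: send[Unit].μZ.…, stop: recv[Int].μZ.…, retry: recv[Int].μZ.…}, err: select{retry: offer{data: offer{data: end, ack: μZ.…}, done: send[Bool].end}, ack: send[Str].offer{data: end, stop: μZ.…}}}
[4] offer err  match  cont: select{retry: offer{data: offer{data: end, ack: μZ.…}, done: send[Bool].end}, ack: send[Str].offer{data: end, stop: μZ.…}}
[5] select retry  match  cont: offer{data: offer{data: end, ack: μZ.…}, done: send[Bool].end}
[6] offer done  match  cont: send[Bool].end
all 6 steps conform

NONE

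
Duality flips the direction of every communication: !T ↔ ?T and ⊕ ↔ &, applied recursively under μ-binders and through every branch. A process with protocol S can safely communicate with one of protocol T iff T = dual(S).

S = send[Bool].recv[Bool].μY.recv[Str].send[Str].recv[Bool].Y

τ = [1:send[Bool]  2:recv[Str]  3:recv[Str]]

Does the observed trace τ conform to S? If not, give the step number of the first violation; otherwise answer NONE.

2

step 1: send[Bool]  ✓  residual = recv[Bool].μY.…
step 2: got recv[Str], protocol expects recv[Bool]  ✗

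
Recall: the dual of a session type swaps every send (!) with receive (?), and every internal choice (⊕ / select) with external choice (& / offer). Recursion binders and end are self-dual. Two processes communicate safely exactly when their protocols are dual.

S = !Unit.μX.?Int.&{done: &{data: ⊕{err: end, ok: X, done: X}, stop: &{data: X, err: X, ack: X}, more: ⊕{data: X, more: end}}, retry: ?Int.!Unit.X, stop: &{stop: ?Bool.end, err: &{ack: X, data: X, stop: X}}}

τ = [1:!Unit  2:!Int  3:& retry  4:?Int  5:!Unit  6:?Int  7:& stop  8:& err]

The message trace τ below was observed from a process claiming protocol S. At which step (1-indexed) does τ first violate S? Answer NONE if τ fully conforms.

2

@1 !Unit  ok  state: μX.…
@2 got !Int, protocol expects ?Int  ✗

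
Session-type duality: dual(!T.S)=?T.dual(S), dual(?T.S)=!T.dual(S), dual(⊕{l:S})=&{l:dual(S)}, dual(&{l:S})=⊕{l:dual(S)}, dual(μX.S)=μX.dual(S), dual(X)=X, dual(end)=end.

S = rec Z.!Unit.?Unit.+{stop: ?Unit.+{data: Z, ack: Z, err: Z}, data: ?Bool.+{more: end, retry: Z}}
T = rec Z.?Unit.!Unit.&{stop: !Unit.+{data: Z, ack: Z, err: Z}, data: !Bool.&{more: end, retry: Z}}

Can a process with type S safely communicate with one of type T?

NO

rec Z ‖ rec Z  ok (binder kept)
  !Unit ‖ ?Unit  ok
    ?Unit ‖ !Unit  ok
      +{stop,data} ‖ &{stop,data}  ok same labels
        [stop]
          ?Unit ‖ !Unit  ok
            +{data,ack,err} ‖ +{data,ack,err}  ✗ choice polarity not flipped — not dual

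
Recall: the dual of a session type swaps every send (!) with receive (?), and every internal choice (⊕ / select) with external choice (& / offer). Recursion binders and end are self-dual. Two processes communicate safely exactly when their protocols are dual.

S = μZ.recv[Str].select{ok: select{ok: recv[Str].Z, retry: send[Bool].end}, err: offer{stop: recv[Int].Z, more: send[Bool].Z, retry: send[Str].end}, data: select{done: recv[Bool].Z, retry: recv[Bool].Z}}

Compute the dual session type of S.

μZ.send[Str].offer{ok: offer{ok: send[Str].Z, retry: recv[Bool].end}, err: select{stop: send[Int].Z, more: recv[Bool].Z, retry: recv[Str].end}, data: offer{done: send[Bool].Z, retry: send[Bool].Z}}

μZ = μZ  (μ self-dual)
  recv[Str] = send[Str]
    select{ok,err,data} = offer{ok,err,data}  (⊕→&)
      case ok:
        select{ok,retry} = offer{ok,retry}  (⊕→&)
          case ok:
            recv[Str] = send[Str]
              dual(Z) = Z
          case retry:
            send[Bool] = recv[Bool]
              dual(end) = end
      case err:
        offer{stop,more,retry} = select{stop,more,retry}  (&→⊕)
          case stop:
            recv[Int] = send[Int]
              dual(Z) = Z
          case more:
            send[Bool] = recv[Bool]
              dual(Z) = Z
          case retry:
            send[Str] = recv[Str]
              dual(end) = end
      case data:
        select{done,retry} = offer{done,retry}  (⊕→&)
          case done:
            recv[Bool] = send[Bool]
              dual(Z) = Z
          case retry:
            recv[Bool] = send[Bool]
              dual(Z) = Z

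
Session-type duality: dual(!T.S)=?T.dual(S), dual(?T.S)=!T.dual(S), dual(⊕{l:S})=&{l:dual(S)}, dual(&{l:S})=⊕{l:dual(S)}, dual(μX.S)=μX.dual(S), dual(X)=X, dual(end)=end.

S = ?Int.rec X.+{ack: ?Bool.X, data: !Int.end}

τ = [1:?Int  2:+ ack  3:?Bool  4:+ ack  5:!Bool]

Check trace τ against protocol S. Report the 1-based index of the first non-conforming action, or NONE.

5

[1] ?Int  ok  residual = rec X.…
[2] + ack  ok  residual = ?Bool.rec X.…
[3] ?Bool  ok  residual = rec X.…
[4] + ack  ok  residual = ?Bool.rec X.…
[5] got !Bool, protocol expects ?Bool  ✗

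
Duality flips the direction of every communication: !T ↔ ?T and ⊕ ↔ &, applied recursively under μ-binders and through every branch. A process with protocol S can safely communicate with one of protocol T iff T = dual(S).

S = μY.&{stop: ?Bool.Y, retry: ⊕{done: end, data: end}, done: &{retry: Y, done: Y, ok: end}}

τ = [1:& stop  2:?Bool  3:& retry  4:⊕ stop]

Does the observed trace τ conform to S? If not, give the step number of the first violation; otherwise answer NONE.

4

[1] & stop  ok  cont: ?Bool.μY.…
[2] ?Bool  ok  cont: μY.…
[3] & retry  ok  cont: ⊕{done: end, data: end}
[4] got ⊕ stop, protocol expects ⊕ done or ⊕ data  ✗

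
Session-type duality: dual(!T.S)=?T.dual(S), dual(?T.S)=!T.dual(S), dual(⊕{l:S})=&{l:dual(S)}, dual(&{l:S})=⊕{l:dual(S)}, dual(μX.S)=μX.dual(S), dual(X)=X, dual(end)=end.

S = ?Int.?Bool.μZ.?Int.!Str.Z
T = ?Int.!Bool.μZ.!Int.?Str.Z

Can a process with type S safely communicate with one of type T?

NO

?Int ‖ ?Int  ✗ same direction on both sides — not dual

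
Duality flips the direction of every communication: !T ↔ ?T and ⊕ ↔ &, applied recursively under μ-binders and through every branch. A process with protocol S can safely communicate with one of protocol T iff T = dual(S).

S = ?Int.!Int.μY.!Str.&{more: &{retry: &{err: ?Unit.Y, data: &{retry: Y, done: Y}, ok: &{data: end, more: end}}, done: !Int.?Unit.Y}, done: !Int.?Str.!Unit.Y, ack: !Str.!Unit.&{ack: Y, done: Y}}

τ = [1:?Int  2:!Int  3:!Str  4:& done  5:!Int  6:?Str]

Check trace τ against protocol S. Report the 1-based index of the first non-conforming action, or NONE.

NONE

step 1: ?Int  ok  now at !Int.μY.…
step 2: !Int  ok  now at μY.…
step 3: !Str  ok  now at &{more: &{retry: &{err: ?Unit.μY.…, data: &{retry: μY.…, done: μY.…}, ok: &{data: end, more: end}}, done: !Int.?Unit.μY.…}, done: !Int.?Str.!Unit.μY.…, ack: !Str.!Unit.&{ack: μY.…, done: μY.…}}
step 4: & done  ok  now at !Int.?Str.!Unit.μY.…
step 5: !Int  ok  now at ?Str.!Unit.μY.…
step 6: ?Str  ok  now at !Unit.μY.…
all 6 steps conform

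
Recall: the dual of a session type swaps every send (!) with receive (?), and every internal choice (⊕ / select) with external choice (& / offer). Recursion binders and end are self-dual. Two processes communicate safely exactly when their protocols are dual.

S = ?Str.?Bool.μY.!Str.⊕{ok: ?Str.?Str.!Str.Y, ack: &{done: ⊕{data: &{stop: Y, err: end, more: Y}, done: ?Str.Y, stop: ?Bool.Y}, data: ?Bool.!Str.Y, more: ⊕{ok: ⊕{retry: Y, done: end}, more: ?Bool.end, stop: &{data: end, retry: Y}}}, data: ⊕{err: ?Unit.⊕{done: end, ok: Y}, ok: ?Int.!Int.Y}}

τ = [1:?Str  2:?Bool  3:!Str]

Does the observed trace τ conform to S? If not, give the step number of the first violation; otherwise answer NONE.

NONE

@1 ?Str  match  residual = ?Bool.μY.…
@2 ?Bool  match  residual = μY.…
@3 !Str  match  residual = ⊕{ok: ?Str.?Str.!Str.μY.…, ack: &{done: ⊕{data: &{stop: μY.…, err: end, more: μY.…}, done: ?Str.μY.…, stop: ?Bool.μY.…}, data: ?Bool.!Str.μY.…, more: ⊕{ok: ⊕{retry: μY.…, done: end}, more: ?Bool.end, stop: &{data: end, retry: μY.…}}}, data: ⊕{err: ?Unit.⊕{done: end, ok: μY.…}, ok: ?Int.!Int.μY.…}}
trace exhausted — no violation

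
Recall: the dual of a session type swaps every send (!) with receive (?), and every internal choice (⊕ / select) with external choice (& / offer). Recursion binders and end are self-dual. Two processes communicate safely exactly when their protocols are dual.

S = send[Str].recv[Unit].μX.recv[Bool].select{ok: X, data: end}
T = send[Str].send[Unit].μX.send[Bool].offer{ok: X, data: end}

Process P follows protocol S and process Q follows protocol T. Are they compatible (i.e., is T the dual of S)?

NO

send[Str] vs send[Str]  ✗ same direction on both sides — not dual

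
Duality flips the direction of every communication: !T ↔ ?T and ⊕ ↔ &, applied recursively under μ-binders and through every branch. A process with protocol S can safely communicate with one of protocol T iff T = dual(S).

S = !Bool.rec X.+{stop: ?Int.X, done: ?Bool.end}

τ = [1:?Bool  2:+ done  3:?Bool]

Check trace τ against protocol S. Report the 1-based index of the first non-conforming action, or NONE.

1

step 1: got ?Bool, protocol expects !Bool  ✗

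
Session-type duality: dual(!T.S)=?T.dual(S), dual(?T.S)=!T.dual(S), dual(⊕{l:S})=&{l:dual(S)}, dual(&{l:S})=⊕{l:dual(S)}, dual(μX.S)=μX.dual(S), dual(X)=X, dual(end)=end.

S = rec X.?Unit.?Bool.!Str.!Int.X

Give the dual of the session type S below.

rec X = rec X  (μ self-dual)
  ?Unit = !Unit
    ?Bool = !Bool
      !Str = ?Str
        !Int = ?Int
          X self-dual

rec X.!Unit.!Bool.?Str.?Int.X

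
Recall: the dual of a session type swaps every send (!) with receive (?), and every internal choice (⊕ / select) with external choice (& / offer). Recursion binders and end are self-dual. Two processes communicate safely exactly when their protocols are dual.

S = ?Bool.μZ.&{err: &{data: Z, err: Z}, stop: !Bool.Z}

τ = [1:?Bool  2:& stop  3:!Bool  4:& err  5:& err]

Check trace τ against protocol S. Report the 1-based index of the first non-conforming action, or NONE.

NONE

[1] ?Bool  match  now at μZ.…
[2] & stop  match  now at !Bool.μZ.…
[3] !Bool  match  now at μZ.…
[4] & err  match  now at &{data: μZ.…, err: μZ.…}
[5] & err  match  now at μZ.…
all 5 steps conform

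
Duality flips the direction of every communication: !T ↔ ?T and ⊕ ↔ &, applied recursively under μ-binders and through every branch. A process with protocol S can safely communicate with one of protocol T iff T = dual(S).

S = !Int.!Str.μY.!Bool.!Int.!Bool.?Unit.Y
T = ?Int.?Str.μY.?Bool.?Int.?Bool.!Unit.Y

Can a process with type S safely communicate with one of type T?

YES

!Int ‖ ?Int  ok
  !Str ‖ ?Str  ok
    μY ‖ μY  ok (rec unchanged)
      !Bool ‖ ?Bool  ok
        !Int ‖ ?Int  ok
          !Bool ‖ ?Bool  ok
            ?Unit ‖ !Unit  ok
              Y ‖ Y  ok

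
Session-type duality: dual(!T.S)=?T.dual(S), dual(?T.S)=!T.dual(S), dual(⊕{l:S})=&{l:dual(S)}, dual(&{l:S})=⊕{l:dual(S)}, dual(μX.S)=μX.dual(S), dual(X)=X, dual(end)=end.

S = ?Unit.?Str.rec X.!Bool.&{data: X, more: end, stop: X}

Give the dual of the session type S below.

?Unit = !Unit
  ?Str = !Str
    rec X = rec X  (rec unchanged)
      !Bool = ?Bool
        &{data,more,stop} = +{data,more,stop}  (&→⊕)
          [data]
            X self-dual
          [more]
            end self-dual
          [stop]
            X self-dual

!Unit.!Str.rec X.?Bool.+{data: X, more: end, stop: X}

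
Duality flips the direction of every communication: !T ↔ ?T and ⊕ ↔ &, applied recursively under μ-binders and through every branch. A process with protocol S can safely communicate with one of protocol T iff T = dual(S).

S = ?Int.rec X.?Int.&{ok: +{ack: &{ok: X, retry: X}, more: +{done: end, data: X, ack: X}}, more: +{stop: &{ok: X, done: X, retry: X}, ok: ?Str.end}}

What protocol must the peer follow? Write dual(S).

?Int → !Int
  rec X → rec X  (binder kept)
    ?Int → !Int
      &{ok,more} → +{ok,more}  (&→⊕)
        [ok]
          +{ack,more} → &{ack,more}  (select→offer)
            [ack]
              &{ok,retry} → +{ok,retry}  (&→⊕)
                [ok]
                  X self-dual
                [retry]
                  X self-dual
            [more]
              +{done,data,ack} → &{done,data,ack}  (select→offer)
                [done]
                  end self-dual
                [data]
                  X self-dual
                [ack]
                  X self-dual
        [more]
          +{stop,ok} → &{stop,ok}  (select→offer)
            [stop]
              &{ok,done,retry} → +{ok,done,retry}  (&→⊕)
                [ok]
                  X self-dual
                [done]
                  X self-dual
                [retry]
                  X self-dual
            [ok]
              ?Str → !Str
                end self-dual

!Int.rec X.!Int.+{ok: &{ack: +{ok: X, retry: X}, more: &{done: end, data: X, ack: X}}, more: &{stop: +{ok: X, done: X, retry: X}, ok: !Str.end}}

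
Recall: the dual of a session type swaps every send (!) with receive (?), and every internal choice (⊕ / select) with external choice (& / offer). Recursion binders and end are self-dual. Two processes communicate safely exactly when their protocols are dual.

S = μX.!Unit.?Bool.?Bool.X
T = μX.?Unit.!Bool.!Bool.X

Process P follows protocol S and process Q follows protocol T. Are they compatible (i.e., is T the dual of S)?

μX ‖ μX  ok (μ self-dual)
  !Unit ‖ ?Unit  ok
    ?Bool ‖ !Bool  ok
      ?Bool ‖ !Bool  ok
        X ‖ X  ok

YES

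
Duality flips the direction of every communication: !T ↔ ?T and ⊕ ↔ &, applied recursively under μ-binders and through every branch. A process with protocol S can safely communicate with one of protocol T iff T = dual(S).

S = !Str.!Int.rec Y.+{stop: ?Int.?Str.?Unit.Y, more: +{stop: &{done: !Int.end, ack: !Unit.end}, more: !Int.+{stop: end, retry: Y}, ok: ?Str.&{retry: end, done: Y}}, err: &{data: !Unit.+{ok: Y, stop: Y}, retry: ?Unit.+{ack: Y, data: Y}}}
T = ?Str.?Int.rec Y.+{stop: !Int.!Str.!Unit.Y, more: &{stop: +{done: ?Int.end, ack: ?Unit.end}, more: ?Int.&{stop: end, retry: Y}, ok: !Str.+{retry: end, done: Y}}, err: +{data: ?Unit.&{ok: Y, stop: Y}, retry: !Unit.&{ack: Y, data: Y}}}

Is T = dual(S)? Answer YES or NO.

!Str vs ?Str  match
  !Int vs ?Int  match
    rec Y vs rec Y  match (μ self-dual)
      +{stop,more,err} vs +{stop,more,err}  ✗ choice polarity not flipped — not dual

NO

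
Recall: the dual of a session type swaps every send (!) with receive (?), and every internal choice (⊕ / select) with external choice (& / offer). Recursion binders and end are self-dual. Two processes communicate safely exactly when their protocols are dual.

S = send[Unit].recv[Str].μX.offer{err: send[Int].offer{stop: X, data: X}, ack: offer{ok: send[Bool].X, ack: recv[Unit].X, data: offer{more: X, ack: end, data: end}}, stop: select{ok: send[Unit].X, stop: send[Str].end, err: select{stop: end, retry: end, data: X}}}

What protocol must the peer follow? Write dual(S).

recv[Unit].send[Str].μX.select{err: recv[Int].select{stop: X, data: X}, ack: select{ok: recv[Bool].X, ack: send[Unit].X, data: select{more: X, ack: end, data: end}}, stop: offer{ok: recv[Unit].X, stop: recv[Str].end, err: offer{stop: end, retry: end, data: X}}}

send[Unit] = recv[Unit]
  recv[Str] = send[Str]
    μX = μX  (binder kept)
      offer{err,ack,stop} = select{err,ack,stop}  (external→internal)
        case err:
          send[Int] = recv[Int]
            offer{stop,data} = select{stop,data}  (external→internal)
              case stop:
                X self-dual
              case data:
                X self-dual
        case ack:
          offer{ok,ack,data} = select{ok,ack,data}  (external→internal)
            case ok:
              send[Bool] = recv[Bool]
                X self-dual
            case ack:
              recv[Unit] = send[Unit]
                X self-dual
            case data:
              offer{more,ack,data} = select{more,ack,data}  (external→internal)
                case more:
                  X self-dual
                case ack:
                  end self-dual
                case data:
                  end self-dual
        case stop:
          select{ok,stop,err} = offer{ok,stop,err}  (select→offer)
            case ok:
              send[Unit] = recv[Unit]
                X self-dual
            case stop:
              send[Str] = recv[Str]
                end self-dual
            case err:
              select{stop,retry,data} = offer{stop,retry,data}  (select→offer)
                case stop:
                  end self-dual
                case retry:
                  end self-dual
                case data:
                  X self-dual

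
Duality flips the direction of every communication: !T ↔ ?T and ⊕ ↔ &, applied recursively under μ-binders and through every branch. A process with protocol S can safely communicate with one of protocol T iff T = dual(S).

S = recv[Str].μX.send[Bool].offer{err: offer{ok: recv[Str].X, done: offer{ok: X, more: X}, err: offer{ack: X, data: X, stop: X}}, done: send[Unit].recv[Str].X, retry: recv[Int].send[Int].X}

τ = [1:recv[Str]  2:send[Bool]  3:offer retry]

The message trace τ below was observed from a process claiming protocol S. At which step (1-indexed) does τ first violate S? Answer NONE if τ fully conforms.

NONE

step 1: recv[Str]  match  state: μX.…
step 2: send[Bool]  match  state: offer{err: offer{ok: recv[Str].μX.…, done: offer{ok: μX.…, more: μX.…}, err: offer{ack: μX.…, data: μX.…, stop: μX.…}}, done: send[Unit].recv[Str].μX.…, retry: recv[Int].send[Int].μX.…}
step 3: offer retry  match  state: recv[Int].send[Int].μX.…
all 3 steps conform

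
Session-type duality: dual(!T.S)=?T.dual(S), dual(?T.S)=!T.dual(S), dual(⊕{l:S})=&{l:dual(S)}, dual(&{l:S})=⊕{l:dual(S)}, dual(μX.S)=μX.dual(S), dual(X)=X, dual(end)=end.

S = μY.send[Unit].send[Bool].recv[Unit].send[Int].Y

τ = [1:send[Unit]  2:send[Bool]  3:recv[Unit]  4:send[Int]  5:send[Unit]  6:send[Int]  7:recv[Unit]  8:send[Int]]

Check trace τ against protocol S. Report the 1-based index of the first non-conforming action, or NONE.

[1] send[Unit]  match  residual = send[Bool].recv[Unit].send[Int].μY.…
[2] send[Bool]  match  residual = recv[Unit].send[Int].μY.…
[3] recv[Unit]  match  residual = send[Int].μY.…
[4] send[Int]  match  residual = μY.…
[5] send[Unit]  match  residual = send[Bool].recv[Unit].send[Int].μY.…
[6] got send[Int], protocol expects send[Bool]  ✗

6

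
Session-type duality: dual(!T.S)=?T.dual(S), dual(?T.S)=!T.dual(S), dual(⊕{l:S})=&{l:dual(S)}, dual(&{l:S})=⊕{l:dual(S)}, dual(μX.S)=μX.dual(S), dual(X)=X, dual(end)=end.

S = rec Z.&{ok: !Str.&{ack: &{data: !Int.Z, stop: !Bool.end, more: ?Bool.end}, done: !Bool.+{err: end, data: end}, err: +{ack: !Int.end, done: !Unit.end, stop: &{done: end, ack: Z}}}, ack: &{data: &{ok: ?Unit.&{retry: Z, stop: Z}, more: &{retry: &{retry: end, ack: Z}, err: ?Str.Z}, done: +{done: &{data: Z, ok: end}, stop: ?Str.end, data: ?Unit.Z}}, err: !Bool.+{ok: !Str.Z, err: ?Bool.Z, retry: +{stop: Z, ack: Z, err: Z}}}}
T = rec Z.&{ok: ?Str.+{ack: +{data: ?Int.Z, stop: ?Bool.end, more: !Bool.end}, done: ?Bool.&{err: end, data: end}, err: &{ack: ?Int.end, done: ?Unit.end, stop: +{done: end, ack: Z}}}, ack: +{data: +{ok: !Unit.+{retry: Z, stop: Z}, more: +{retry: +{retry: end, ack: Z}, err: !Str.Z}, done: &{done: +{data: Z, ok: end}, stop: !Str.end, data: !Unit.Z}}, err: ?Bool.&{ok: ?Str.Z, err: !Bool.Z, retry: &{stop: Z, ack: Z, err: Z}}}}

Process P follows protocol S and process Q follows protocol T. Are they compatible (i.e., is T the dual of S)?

NO

rec Z | rec Z  match (μ self-dual)
  &{ok,ack} | &{ok,ack}  ✗ choice polarity not flipped — not dual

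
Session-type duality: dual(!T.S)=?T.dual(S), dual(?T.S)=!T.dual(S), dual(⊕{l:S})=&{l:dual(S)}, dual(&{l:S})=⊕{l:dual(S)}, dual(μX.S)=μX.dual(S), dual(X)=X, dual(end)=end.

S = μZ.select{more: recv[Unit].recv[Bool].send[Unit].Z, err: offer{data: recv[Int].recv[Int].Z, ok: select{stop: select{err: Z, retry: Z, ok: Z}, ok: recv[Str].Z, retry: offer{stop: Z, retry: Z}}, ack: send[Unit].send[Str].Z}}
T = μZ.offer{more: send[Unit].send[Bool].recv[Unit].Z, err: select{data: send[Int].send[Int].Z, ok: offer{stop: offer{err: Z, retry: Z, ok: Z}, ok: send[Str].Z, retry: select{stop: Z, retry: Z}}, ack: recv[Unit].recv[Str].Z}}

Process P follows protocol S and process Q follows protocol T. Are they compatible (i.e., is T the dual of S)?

μZ vs μZ  ✓ (μ self-dual)
  select{more,err} vs offer{more,err}  ✓ label sets agree
    [more]
      recv[Unit] vs send[Unit]  ✓
        recv[Bool] vs send[Bool]  ✓
          send[Unit] vs recv[Unit]  ✓
            Z vs Z  ✓
    [err]
      offer{data,ok,ack} vs select{data,ok,ack}  ✓ label sets agree
        [data]
          recv[Int] vs send[Int]  ✓
            recv[Int] vs send[Int]  ✓
              Z vs Z  ✓
        [ok]
          select{stop,ok,retry} vs offer{stop,ok,retry}  ✓ label sets agree
            [stop]
              select{err,retry,ok} vs offer{err,retry,ok}  ✓ label sets agree
                [err]
                  Z vs Z  ✓
                [retry]
                  Z vs Z  ✓
                [ok]
                  Z vs Z  ✓
            [ok]
              recv[Str] vs send[Str]  ✓
                Z vs Z  ✓
            [retry]
              offer{stop,retry} vs select{stop,retry}  ✓ label sets agree
                [stop]
                  Z vs Z  ✓
                [retry]
                  Z vs Z  ✓
        [ack]
          send[Unit] vs recv[Unit]  ✓
            send[Str] vs recv[Str]  ✓
              Z vs Z  ✓

YES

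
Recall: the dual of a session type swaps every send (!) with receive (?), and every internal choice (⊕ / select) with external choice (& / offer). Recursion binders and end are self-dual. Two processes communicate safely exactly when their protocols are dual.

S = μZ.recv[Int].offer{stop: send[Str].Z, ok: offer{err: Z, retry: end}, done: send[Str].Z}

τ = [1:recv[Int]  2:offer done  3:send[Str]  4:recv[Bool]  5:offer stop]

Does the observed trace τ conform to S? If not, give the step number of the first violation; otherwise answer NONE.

4

step 1: recv[Int]  match  cont: offer{stop: send[Str].μZ.…, ok: offer{err: μZ.…, retry: end}, done: send[Str].μZ.…}
step 2: offer done  match  cont: send[Str].μZ.…
step 3: send[Str]  match  cont: μZ.…
step 4: got recv[Bool], protocol expects recv[Int]  ✗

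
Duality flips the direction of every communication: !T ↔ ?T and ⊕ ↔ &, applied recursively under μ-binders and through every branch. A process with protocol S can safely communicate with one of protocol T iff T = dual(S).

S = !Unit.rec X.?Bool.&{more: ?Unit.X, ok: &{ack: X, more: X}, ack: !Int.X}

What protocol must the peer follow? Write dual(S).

!Unit → ?Unit
  rec X → rec X  (rec unchanged)
    ?Bool → !Bool
      &{more,ok,ack} → +{more,ok,ack}  (&→⊕)
        case more:
          ?Unit → !Unit
            X ↦ X
        case ok:
          &{ack,more} → +{ack,more}  (&→⊕)
            case ack:
              X ↦ X
            case more:
              X ↦ X
        case ack:
          !Int → ?Int
            X ↦ X

?Unit.rec X.!Bool.+{more: !Unit.X, ok: +{ack: X, more: X}, ack: ?Int.X}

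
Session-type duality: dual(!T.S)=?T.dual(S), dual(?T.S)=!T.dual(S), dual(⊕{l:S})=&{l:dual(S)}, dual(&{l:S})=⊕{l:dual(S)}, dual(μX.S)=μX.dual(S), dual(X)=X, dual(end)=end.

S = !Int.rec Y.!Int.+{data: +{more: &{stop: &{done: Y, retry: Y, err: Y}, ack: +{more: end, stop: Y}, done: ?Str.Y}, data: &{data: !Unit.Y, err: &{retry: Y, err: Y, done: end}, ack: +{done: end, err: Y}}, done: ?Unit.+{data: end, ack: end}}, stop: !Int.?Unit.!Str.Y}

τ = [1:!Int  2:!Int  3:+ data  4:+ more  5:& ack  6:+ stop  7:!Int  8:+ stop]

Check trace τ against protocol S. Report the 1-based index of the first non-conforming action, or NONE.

NONE

@1 !Int  ✓  cont: rec Y.…
@2 !Int  ✓  cont: +{data: +{more: &{stop: &{done: rec Y.…, retry: rec Y.…, err: rec Y.…}, ack: +{more: end, stop: rec Y.…}, done: ?Str.rec Y.…}, data: &{data: !Unit.rec Y.…, err: &{retry: rec Y.…, err: rec Y.…, done: end}, ack: +{done: end, err: rec Y.…}}, done: ?Unit.+{data: end, ack: end}}, stop: !Int.?Unit.!Str.rec Y.…}
@3 + data  ✓  cont: +{more: &{stop: &{done: rec Y.…, retry: rec Y.…, err: rec Y.…}, ack: +{more: end, stop: rec Y.…}, done: ?Str.rec Y.…}, data: &{data: !Unit.rec Y.…, err: &{retry: rec Y.…, err: rec Y.…, done: end}, ack: +{done: end, err: rec Y.…}}, done: ?Unit.+{data: end, ack: end}}
@4 + more  ✓  cont: &{stop: &{done: rec Y.…, retry: rec Y.…, err: rec Y.…}, ack: +{more: end, stop: rec Y.…}, done: ?Str.rec Y.…}
@5 & ack  ✓  cont: +{more: end, stop: rec Y.…}
@6 + stop  ✓  cont: rec Y.…
@7 !Int  ✓  cont: +{data: +{more: &{stop: &{done: rec Y.…, retry: rec Y.…, err: rec Y.…}, ack: +{more: end, stop: rec Y.…}, done: ?Str.rec Y.…}, data: &{data: !Unit.rec Y.…, err: &{retry: rec Y.…, err: rec Y.…, done: end}, ack: +{done: end, err: rec Y.…}}, done: ?Unit.+{data: end, ack: end}}, stop: !Int.?Unit.!Str.rec Y.…}
@8 + stop  ✓  cont: !Int.?Unit.!Str.rec Y.…
τ conforms to S (length 8)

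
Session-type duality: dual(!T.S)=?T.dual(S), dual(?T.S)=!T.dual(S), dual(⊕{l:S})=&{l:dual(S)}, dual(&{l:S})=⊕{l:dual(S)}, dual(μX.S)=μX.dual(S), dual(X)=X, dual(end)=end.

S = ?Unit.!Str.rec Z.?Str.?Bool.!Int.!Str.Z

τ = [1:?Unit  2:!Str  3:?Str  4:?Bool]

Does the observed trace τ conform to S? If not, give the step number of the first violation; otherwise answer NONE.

NONE

[1] ?Unit  match  state: !Str.rec Z.…
[2] !Str  match  state: rec Z.…
[3] ?Str  match  state: ?Bool.!Int.!Str.rec Z.…
[4] ?Bool  match  state: !Int.!Str.rec Z.…
trace exhausted — no violation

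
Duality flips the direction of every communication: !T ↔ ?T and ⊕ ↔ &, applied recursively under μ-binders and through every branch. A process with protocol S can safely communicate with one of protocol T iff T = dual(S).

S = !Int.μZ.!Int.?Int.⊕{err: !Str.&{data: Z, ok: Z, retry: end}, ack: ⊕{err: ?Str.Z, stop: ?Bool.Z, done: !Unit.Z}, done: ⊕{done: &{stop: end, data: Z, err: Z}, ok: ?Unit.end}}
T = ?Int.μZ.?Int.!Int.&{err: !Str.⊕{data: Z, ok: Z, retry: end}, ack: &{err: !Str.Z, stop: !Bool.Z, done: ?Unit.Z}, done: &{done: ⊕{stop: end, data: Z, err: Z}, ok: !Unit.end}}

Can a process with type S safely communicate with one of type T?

!Int | ?Int  ✓
  μZ | μZ  ✓ (μ self-dual)
    !Int | ?Int  ✓
      ?Int | !Int  ✓
        ⊕{err,ack,done} | &{err,ack,done}  ✓ label sets agree
          case err:
            !Str | !Str  ✗ same direction on both sides — not dual

NO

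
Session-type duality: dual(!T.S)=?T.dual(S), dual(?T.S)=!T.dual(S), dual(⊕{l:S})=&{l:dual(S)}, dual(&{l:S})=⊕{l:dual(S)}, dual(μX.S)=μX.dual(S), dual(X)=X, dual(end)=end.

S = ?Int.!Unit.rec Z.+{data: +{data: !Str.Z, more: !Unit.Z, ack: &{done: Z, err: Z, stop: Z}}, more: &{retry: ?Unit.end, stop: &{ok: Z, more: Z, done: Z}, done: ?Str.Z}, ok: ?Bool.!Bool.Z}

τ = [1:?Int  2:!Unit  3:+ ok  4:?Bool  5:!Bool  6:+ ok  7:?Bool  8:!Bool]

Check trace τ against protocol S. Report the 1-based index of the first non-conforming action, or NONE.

[1] ?Int  ✓  now at !Unit.rec Z.…
[2] !Unit  ✓  now at rec Z.…
[3] + ok  ✓  now at ?Bool.!Bool.rec Z.…
[4] ?Bool  ✓  now at !Bool.rec Z.…
[5] !Bool  ✓  now at rec Z.…
[6] + ok  ✓  now at ?Bool.!Bool.rec Z.…
[7] ?Bool  ✓  now at !Bool.rec Z.…
[8] !Bool  ✓  now at rec Z.…
trace exhausted — no violation

NONE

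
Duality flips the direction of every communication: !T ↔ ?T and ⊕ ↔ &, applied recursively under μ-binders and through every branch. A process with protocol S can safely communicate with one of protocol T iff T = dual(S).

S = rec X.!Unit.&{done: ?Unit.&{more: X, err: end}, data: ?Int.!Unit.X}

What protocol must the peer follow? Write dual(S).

rec X.?Unit.+{done: !Unit.+{more: X, err: end}, data: !Int.?Unit.X}

rec X → rec X  (rec unchanged)
  !Unit → ?Unit
    &{done,data} → +{done,data}  (external→internal)
      case done:
        ?Unit → !Unit
          &{more,err} → +{more,err}  (external→internal)
            case more:
              dual(X) = X
            case err:
              dual(end) = end
      case data:
        ?Int → !Int
          !Unit → ?Unit
            dual(X) = X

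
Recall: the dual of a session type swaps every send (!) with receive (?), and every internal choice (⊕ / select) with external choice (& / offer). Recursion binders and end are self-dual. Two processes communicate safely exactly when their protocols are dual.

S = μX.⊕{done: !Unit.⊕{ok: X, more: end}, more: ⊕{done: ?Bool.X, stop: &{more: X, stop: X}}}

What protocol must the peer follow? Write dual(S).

μX.&{done: ?Unit.&{ok: X, more: end}, more: &{done: !Bool.X, stop: ⊕{more: X, stop: X}}}

μX → μX  (binder kept)
  ⊕{done,more} → &{done,more}  (select→offer)
    • done:
      !Unit → ?Unit
        ⊕{ok,more} → &{ok,more}  (select→offer)
          • ok:
            dual(X) = X
          • more:
            dual(end) = end
    • more:
      ⊕{done,stop} → &{done,stop}  (select→offer)
        • done:
          ?Bool → !Bool
            dual(X) = X
        • stop:
          &{more,stop} → ⊕{more,stop}  (offer→select)
            • more:
              dual(X) = X
            • stop:
              dual(X) = X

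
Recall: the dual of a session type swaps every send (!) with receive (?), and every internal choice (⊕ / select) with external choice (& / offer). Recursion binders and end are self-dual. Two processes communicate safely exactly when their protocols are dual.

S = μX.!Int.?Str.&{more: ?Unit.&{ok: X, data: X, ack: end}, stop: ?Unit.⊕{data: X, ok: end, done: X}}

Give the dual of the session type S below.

μX.?Int.!Str.⊕{more: !Unit.⊕{ok: X, data: X, ack: end}, stop: !Unit.&{data: X, ok: end, done: X}}

μX ↦ μX  (rec unchanged)
  !Int ↦ ?Int
    ?Str ↦ !Str
      &{more,stop} ↦ ⊕{more,stop}  (offer→select)
        [more]
          ?Unit ↦ !Unit
            &{ok,data,ack} ↦ ⊕{ok,data,ack}  (offer→select)
              [ok]
                dual(X) = X
              [data]
                dual(X) = X
              [ack]
                dual(end) = end
        [stop]
          ?Unit ↦ !Unit
            ⊕{data,ok,done} ↦ &{data,ok,done}  (internal→external)
              [data]
                dual(X) = X
              [ok]
                dual(end) = end
              [done]
                dual(X) = X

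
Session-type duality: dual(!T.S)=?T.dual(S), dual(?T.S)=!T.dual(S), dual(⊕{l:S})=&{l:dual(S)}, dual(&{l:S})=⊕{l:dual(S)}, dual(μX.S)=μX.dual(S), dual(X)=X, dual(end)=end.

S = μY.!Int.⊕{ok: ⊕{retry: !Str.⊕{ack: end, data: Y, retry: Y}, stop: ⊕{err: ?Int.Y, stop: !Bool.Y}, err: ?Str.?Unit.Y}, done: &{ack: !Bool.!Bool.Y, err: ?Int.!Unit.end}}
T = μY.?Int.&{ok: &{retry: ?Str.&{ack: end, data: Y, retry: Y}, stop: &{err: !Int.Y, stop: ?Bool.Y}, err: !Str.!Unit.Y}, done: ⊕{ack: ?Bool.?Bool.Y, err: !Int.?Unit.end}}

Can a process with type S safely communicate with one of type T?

YES

μY vs μY  match (rec unchanged)
  !Int vs ?Int  match
    ⊕{ok,done} vs &{ok,done}  match labels match
      case ok:
        ⊕{retry,stop,err} vs &{retry,stop,err}  match labels match
          case retry:
            !Str vs ?Str  match
              ⊕{ack,data,retry} vs &{ack,data,retry}  match labels match
                case ack:
                  end vs end  match
                case data:
                  Y vs Y  match
                case retry:
                  Y vs Y  match
          case stop:
            ⊕{err,stop} vs &{err,stop}  match labels match
              case err:
                ?Int vs !Int  match
                  Y vs Y  match
              case stop:
                !Bool vs ?Bool  match
                  Y vs Y  match
          case err:
            ?Str vs !Str  match
              ?Unit vs !Unit  match
                Y vs Y  match
      case done:
        &{ack,err} vs ⊕{ack,err}  match labels match
          case ack:
            !Bool vs ?Bool  match
              !Bool vs ?Bool  match
                Y vs Y  match
          case err:
            ?Int vs !Int  match
              !Unit vs ?Unit  match
                end vs end  match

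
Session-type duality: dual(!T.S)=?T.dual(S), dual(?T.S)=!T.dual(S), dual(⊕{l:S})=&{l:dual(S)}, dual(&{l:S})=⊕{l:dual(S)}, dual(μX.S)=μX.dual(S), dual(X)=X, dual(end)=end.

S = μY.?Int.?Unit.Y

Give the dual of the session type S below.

μY = μY  (μ self-dual)
  ?Int = !Int
    ?Unit = !Unit
      Y ↦ Y

μY.!Int.!Unit.Y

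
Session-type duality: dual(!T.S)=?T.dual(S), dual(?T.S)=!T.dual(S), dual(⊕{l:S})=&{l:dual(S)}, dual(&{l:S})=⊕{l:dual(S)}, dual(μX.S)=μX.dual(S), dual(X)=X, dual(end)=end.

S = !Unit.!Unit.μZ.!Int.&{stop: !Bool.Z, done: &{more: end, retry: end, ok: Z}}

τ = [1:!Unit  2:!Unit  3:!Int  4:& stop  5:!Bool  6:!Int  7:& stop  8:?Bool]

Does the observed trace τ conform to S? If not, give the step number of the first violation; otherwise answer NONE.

8

@1 !Unit  match  residual = !Unit.μZ.…
@2 !Unit  match  residual = μZ.…
@3 !Int  match  residual = &{stop: !Bool.μZ.…, done: &{more: end, retry: end, ok: μZ.…}}
@4 & stop  match  residual = !Bool.μZ.…
@5 !Bool  match  residual = μZ.…
@6 !Int  match  residual = &{stop: !Bool.μZ.…, done: &{more: end, retry: end, ok: μZ.…}}
@7 & stop  match  residual = !Bool.μZ.…
@8 got ?Bool, protocol expects !Bool  ✗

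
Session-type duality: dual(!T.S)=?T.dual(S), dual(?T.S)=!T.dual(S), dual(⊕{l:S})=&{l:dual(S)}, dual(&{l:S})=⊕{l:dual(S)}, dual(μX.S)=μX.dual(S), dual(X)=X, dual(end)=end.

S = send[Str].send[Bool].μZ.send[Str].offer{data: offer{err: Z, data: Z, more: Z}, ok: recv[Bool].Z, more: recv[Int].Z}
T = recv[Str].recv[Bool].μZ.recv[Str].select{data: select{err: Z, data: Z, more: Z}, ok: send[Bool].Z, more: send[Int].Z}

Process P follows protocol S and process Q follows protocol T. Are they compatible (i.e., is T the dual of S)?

send[Str] ‖ recv[Str]  ✓
  send[Bool] ‖ recv[Bool]  ✓
    μZ ‖ μZ  ✓ (μ self-dual)
      send[Str] ‖ recv[Str]  ✓
        offer{data,ok,more} ‖ select{data,ok,more}  ✓ label sets agree
          case data:
            offer{err,data,more} ‖ select{err,data,more}  ✓ label sets agree
              case err:
                Z ‖ Z  ✓
              case data:
                Z ‖ Z  ✓
              case more:
                Z ‖ Z  ✓
          case ok:
            recv[Bool] ‖ send[Bool]  ✓
              Z ‖ Z  ✓
          case more:
            recv[Int] ‖ send[Int]  ✓
              Z ‖ Z  ✓

YES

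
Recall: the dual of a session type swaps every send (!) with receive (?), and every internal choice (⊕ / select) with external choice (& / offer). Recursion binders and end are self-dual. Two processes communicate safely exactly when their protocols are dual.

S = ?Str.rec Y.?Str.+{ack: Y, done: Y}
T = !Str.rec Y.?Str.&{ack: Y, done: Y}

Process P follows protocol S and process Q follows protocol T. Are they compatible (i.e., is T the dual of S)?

?Str | !Str  ✓
  rec Y | rec Y  ✓ (binder kept)
    ?Str | ?Str  ✗ same direction on both sides — not dual

NO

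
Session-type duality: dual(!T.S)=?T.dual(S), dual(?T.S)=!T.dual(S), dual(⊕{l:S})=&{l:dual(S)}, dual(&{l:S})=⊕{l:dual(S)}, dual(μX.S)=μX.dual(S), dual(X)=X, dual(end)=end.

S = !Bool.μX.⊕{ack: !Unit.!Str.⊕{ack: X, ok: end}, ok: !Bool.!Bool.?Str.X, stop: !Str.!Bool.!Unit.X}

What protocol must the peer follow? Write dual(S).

?Bool.μX.&{ack: ?Unit.?Str.&{ack: X, ok: end}, ok: ?Bool.?Bool.!Str.X, stop: ?Str.?Bool.?Unit.X}

!Bool = ?Bool
  μX = μX  (rec unchanged)
    ⊕{ack,ok,stop} = &{ack,ok,stop}  (internal→external)
      • ack:
        !Unit = ?Unit
          !Str = ?Str
            ⊕{ack,ok} = &{ack,ok}  (internal→external)
              • ack:
                X self-dual
              • ok:
                end self-dual
      • ok:
        !Bool = ?Bool
          !Bool = ?Bool
            ?Str = !Str
              X self-dual
      • stop:
        !Str = ?Str
          !Bool = ?Bool
            !Unit = ?Unit
              X self-dual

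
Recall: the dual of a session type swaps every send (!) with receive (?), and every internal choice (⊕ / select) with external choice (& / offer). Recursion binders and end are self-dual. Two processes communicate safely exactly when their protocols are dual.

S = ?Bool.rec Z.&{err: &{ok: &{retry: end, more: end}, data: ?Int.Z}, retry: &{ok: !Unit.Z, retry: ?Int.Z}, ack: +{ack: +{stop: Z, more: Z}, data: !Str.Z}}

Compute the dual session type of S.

!Bool.rec Z.+{err: +{ok: +{retry: end, more: end}, data: !Int.Z}, retry: +{ok: ?Unit.Z, retry: !Int.Z}, ack: &{ack: &{stop: Z, more: Z}, data: ?Str.Z}}

?Bool ↦ !Bool
  rec Z ↦ rec Z  (μ self-dual)
    &{err,retry,ack} ↦ +{err,retry,ack}  (offer→select)
      • err:
        &{ok,data} ↦ +{ok,data}  (offer→select)
          • ok:
            &{retry,more} ↦ +{retry,more}  (offer→select)
              • retry:
                end ↦ end
              • more:
                end ↦ end
          • data:
            ?Int ↦ !Int
              Z ↦ Z
      • retry:
        &{ok,retry} ↦ +{ok,retry}  (offer→select)
          • ok:
            !Unit ↦ ?Unit
              Z ↦ Z
          • retry:
            ?Int ↦ !Int
              Z ↦ Z
      • ack:
        +{ack,data} ↦ &{ack,data}  (⊕→&)
          • ack:
            +{stop,more} ↦ &{stop,more}  (⊕→&)
              • stop:
                Z ↦ Z
              • more:
                Z ↦ Z
          • data:
            !Str ↦ ?Str
              Z ↦ Z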